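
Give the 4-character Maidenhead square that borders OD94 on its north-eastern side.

PD05

Longitude square 9; +1 → 10, wraps to 0, carry into field.
Longitude field O = 14; +1 → 15 = P.
Latitude square 4; +1 → 5.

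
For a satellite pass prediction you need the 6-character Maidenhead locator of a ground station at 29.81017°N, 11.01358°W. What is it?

IL49lt

Offset from 180°W / 90°S: lon 168.9864°, lat 119.8102°.
Field: lon ⌊168.9864/20⌋ = 8 → I; lat ⌊119.8102/10⌋ = 11 → L.
Square: lon ⌊8.9864/2⌋ = 4; lat ⌊9.8102/1⌋ = 9.
Subsquare: lon ⌊0.9864/0.0833333⌋ = 11 → l; lat ⌊0.8102/0.0416667⌋ = 19 → t.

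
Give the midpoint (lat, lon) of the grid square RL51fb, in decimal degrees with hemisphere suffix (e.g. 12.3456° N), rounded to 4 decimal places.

21.0625° N, 170.4583° E

Field R=17, L=11: +17·20° lon, +11·10° lat → SW at lon 160°, lat 20°.
Square 5, 1: +5·2° lon, +1·1° lat → SW at lon 170°, lat 21°.
Subsquare f=5, b=1: +5·0.0833333° lon, +1·0.0416667° lat → SW at lon 170.417°, lat 21.0417°.
Cell spans 0.0833333° lon × 0.0416667° lat. Centre is SW corner plus half of each.
latitude 21.0625° N, longitude 170.4583° E.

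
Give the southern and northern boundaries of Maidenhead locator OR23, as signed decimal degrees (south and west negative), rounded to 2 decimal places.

Field O=14, R=17: +14·20° lon, +17·10° lat → SW at lon 100°, lat 80°.
Square 2, 3: +2·2° lon, +3·1° lat → SW at lon 104°, lat 83°.
Cell spans 2° lon × 1° lat.
south 83.00, north 84.00.

83.00, 84.00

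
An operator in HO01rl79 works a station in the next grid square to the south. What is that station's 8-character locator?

HO01rl78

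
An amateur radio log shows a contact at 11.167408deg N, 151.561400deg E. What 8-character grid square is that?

QK51se70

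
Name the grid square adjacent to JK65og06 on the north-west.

Longitude extended square 0; −1 → -1, wraps to 9, carry into subsquare.
Longitude subsquare o = 14; −1 → 13 = n.
Latitude extended square 6; +1 → 7.

JK65ng97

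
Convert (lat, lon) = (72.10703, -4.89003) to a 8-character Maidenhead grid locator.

IQ72nc35

Offset from 180°W / 90°S: lon 175.10997°, lat 162.10703°.
Field: lon ⌊175.10997/20⌋ = 8 → I; lat ⌊162.10703/10⌋ = 16 → Q.
Square: lon ⌊15.10997/2⌋ = 7; lat ⌊2.10703/1⌋ = 2.
Subsquare: lon ⌊1.10997/0.0833333⌋ = 13 → n; lat ⌊0.10703/0.0416667⌋ = 2 → c.
Extended square: lon ⌊0.02664/0.00833333⌋ = 3; lat ⌊0.02370/0.00416667⌋ = 5.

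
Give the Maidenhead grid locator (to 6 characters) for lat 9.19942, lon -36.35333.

HJ19te

Shift to the Maidenhead origin (180°W, 90°S): lon 143.6467, lat 99.1994.
Field: 143.6467/20 → 7 → H, 99.1994/10 → 9 → J; chars HJ.
Square: 3.6467/2 → 1, 9.1994/1 → 9; chars 19.
Subsquare: 1.6467/0.0833333 → 19 → t, 0.1994/0.0416667 → 4 → e; chars te.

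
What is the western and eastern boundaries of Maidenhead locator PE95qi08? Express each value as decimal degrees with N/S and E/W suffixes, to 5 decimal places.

139.33333° E, 139.34167° E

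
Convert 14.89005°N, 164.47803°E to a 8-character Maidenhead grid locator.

RK24fv73

Offset from 180°W / 90°S: lon 344.47803°, lat 104.89005°.
Field: 344.47803/20 → 17 → R, 104.89005/10 → 10 → K; chars RK.
Square: 4.47803/2 → 2, 4.89005/1 → 4; chars 24.
Subsquare: 0.47803/0.0833333 → 5 → f, 0.89005/0.0416667 → 21 → v; chars fv.
Extended square: 0.06136/0.00833333 → 7, 0.01505/0.00416667 → 3; chars 73.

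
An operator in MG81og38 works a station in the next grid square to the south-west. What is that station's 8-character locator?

MG81og27

Longitude extended square 3; −1 → 2.
Latitude extended square 8; −1 → 7.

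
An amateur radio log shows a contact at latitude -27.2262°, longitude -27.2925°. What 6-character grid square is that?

HG62is

Offset from 180°W / 90°S: lon 152.7075°, lat 62.7738°.
Field: lon ⌊152.7075/20⌋ = 7 → H; lat ⌊62.7738/10⌋ = 6 → G.
Square: lon ⌊12.7075/2⌋ = 6; lat ⌊2.7738/1⌋ = 2.
Subsquare: lon ⌊0.7075/0.0833333⌋ = 8 → i; lat ⌊0.7738/0.0416667⌋ = 18 → s.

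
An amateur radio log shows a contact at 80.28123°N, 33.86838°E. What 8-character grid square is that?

Shift to the Maidenhead origin (180°W, 90°S): lon 213.86838, lat 170.28123.
Field: lon ⌊213.86838/20⌋ = 10 → K; lat ⌊170.28123/10⌋ = 17 → R.
Square: lon ⌊13.86838/2⌋ = 6; lat ⌊0.28123/1⌋ = 0.
Subsquare: lon ⌊1.86838/0.0833333⌋ = 22 → w; lat ⌊0.28123/0.0416667⌋ = 6 → g.
Extended square: lon ⌊0.03505/0.00833333⌋ = 4; lat ⌊0.03123/0.00416667⌋ = 7.

KR60wg47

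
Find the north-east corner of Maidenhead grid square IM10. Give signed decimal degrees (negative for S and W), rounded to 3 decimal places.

31.000, -16.000

Field I=8, M=12: +8·20° lon, +12·10° lat → SW at lon -20°, lat 30°.
Square 1, 0: +1·2° lon, +0·1° lat → SW at lon -18°, lat 30°.
Cell spans 2° lon × 1° lat. NE corner is SW corner plus one full cell.
latitude 31.000, longitude -16.000.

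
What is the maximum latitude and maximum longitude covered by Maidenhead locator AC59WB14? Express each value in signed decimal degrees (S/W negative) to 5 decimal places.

Field A=0, C=2: +0·20° lon, +2·10° lat → SW at lon -180°, lat -70°.
Square 5, 9: +5·2° lon, +9·1° lat → SW at lon -170°, lat -61°.
Subsquare w=22, b=1: +22·0.0833333° lon, +1·0.0416667° lat → SW at lon -168.167°, lat -60.9583°.
Extended square 1, 4: +1·0.00833333° lon, +4·0.00416667° lat → SW at lon -168.158°, lat -60.9417°.
Cell spans 0.00833333° lon × 0.00416667° lat. NE corner is SW corner plus one full cell.
latitude -60.93750, longitude -168.15000.

-60.93750, -168.15000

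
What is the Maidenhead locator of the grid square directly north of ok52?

OK53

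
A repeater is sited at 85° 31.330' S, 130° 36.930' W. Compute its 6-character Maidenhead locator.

Add 180° to longitude and 90° to latitude: 49.3845, 4.4778.
Field: 49.3845/20 → 2 → C, 4.4778/10 → 0 → A; chars CA.
Square: 9.3845/2 → 4, 4.4778/1 → 4; chars 44.
Subsquare: 1.3845/0.0833333 → 16 → q, 0.4778/0.0416667 → 11 → l; chars ql.

CA44ql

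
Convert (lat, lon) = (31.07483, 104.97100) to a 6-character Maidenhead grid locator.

OM21lb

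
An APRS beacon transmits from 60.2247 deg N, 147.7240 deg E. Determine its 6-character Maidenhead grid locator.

QP30uf

Add 180° to longitude and 90° to latitude: 327.7240, 150.2247.
Field: lon ⌊327.7240/20⌋ = 16 → Q; lat ⌊150.2247/10⌋ = 15 → P.
Square: lon ⌊7.7240/2⌋ = 3; lat ⌊0.2247/1⌋ = 0.
Subsquare: lon ⌊1.7240/0.0833333⌋ = 20 → u; lat ⌊0.2247/0.0416667⌋ = 5 → f.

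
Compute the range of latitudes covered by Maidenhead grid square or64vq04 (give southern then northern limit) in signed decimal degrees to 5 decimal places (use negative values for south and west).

84.68333, 84.68750

Field O=14, R=17: +14·20° lon, +17·10° lat → SW at lon 100°, lat 80°.
Square 6, 4: +6·2° lon, +4·1° lat → SW at lon 112°, lat 84°.
Subsquare v=21, q=16: +21·0.0833333° lon, +16·0.0416667° lat → SW at lon 113.75°, lat 84.6667°.
Extended square 0, 4: +0·0.00833333° lon, +4·0.00416667° lat → SW at lon 113.75°, lat 84.6833°.
Cell spans 0.00833333° lon × 0.00416667° lat.
south 84.68333, north 84.68750.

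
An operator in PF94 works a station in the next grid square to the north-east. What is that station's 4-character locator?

QF05

Longitude square 9; +1 → 10, wraps to 0, carry into field.
Longitude field P = 15; +1 → 16 = Q.
Latitude square 4; +1 → 5.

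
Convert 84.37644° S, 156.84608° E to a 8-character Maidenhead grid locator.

QA85ko19

Add 180° to longitude and 90° to latitude: 336.84608, 5.62356.
Field: lon ⌊336.84608/20⌋ = 16 → Q; lat ⌊5.62356/10⌋ = 0 → A.
Square: lon ⌊16.84608/2⌋ = 8; lat ⌊5.62356/1⌋ = 5.
Subsquare: lon ⌊0.84608/0.0833333⌋ = 10 → k; lat ⌊0.62356/0.0416667⌋ = 14 → o.
Extended square: lon ⌊0.01275/0.00833333⌋ = 1; lat ⌊0.04023/0.00416667⌋ = 9.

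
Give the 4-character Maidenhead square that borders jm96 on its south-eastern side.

Longitude square 9; +1 → 10, wraps to 0, carry into field.
Longitude field J = 9; +1 → 10 = K.
Latitude square 6; −1 → 5.

KM05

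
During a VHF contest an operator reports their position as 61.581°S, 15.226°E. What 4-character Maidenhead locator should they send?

Offset from 180°W / 90°S: lon 195.23°, lat 28.42°.
Field: 195.23/20 → 9 → J, 28.42/10 → 2 → C; chars JC.
Square: 15.23/2 → 7, 8.42/1 → 8; chars 78.

JC78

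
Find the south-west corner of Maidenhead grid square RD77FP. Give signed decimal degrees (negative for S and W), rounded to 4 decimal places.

Field R=17, D=3: +17·20° lon, +3·10° lat → SW at lon 160°, lat -60°.
Square 7, 7: +7·2° lon, +7·1° lat → SW at lon 174°, lat -53°.
Subsquare f=5, p=15: +5·0.0833333° lon, +15·0.0416667° lat → SW at lon 174.417°, lat -52.375°.
latitude -52.3750, longitude 174.4167.

-52.3750, 174.4167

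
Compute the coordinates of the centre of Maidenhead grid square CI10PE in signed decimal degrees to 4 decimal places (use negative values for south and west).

-9.8125, -136.7083

Field C=2, I=8: +2·20° lon, +8·10° lat → SW at lon -140°, lat -10°.
Square 1, 0: +1·2° lon, +0·1° lat → SW at lon -138°, lat -10°.
Subsquare p=15, e=4: +15·0.0833333° lon, +4·0.0416667° lat → SW at lon -136.75°, lat -9.83333°.
Cell spans 0.0833333° lon × 0.0416667° lat. Centre is SW corner plus half of each.
latitude -9.8125, longitude -136.7083.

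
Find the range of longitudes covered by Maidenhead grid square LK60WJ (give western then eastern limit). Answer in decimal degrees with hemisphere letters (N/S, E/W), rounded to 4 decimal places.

53.8333° E, 53.9167° E

Field L=11, K=10: +11·20° lon, +10·10° lat → SW at lon 40°, lat 10°.
Square 6, 0: +6·2° lon, +0·1° lat → SW at lon 52°, lat 10°.
Subsquare w=22, j=9: +22·0.0833333° lon, +9·0.0416667° lat → SW at lon 53.8333°, lat 10.375°.
Cell spans 0.0833333° lon × 0.0416667° lat.
west 53.8333° E, east 53.9167° E.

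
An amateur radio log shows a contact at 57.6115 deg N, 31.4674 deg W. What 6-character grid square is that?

HO47go

Shift to the Maidenhead origin (180°W, 90°S): lon 148.5326, lat 147.6115.
Field: lon ⌊148.5326/20⌋ = 7 → H; lat ⌊147.6115/10⌋ = 14 → O.
Square: lon ⌊8.5326/2⌋ = 4; lat ⌊7.6115/1⌋ = 7.
Subsquare: lon ⌊0.5326/0.0833333⌋ = 6 → g; lat ⌊0.6115/0.0416667⌋ = 14 → o.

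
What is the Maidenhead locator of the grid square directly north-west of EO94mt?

EO94lu

Longitude subsquare m = 12; −1 → 11 = l.
Latitude subsquare t = 19; +1 → 20 = u.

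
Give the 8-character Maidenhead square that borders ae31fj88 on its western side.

AE31fj78

Longitude extended square 8; −1 → 7.
The latitude characters are unchanged.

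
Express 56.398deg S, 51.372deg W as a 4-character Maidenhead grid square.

Offset from 180°W / 90°S: lon 128.63°, lat 33.60°.
Field: lon ⌊128.63/20⌋ = 6 → G; lat ⌊33.60/10⌋ = 3 → D.
Square: lon ⌊8.63/2⌋ = 4; lat ⌊3.60/1⌋ = 3.

GD43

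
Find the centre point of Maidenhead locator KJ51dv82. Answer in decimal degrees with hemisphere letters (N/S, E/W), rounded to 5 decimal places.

1.88542° N, 30.32083° E

Field K=10, J=9: +10·20° lon, +9·10° lat → SW at lon 20°, lat 0°.
Square 5, 1: +5·2° lon, +1·1° lat → SW at lon 30°, lat 1°.
Subsquare d=3, v=21: +3·0.0833333° lon, +21·0.0416667° lat → SW at lon 30.25°, lat 1.875°.
Extended square 8, 2: +8·0.00833333° lon, +2·0.00416667° lat → SW at lon 30.3167°, lat 1.88333°.
Cell spans 0.00833333° lon × 0.00416667° lat. Centre is SW corner plus half of each.
latitude 1.88542° N, longitude 30.32083° E.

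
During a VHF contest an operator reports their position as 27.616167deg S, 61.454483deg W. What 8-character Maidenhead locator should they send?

Shift to the Maidenhead origin (180°W, 90°S): lon 118.54552, lat 62.38383.
Field: 118.54552/20 → 5 → F, 62.38383/10 → 6 → G; chars FG.
Square: 18.54552/2 → 9, 2.38383/1 → 2; chars 92.
Subsquare: 0.54552/0.0833333 → 6 → g, 0.38383/0.0416667 → 9 → j; chars gj.
Extended square: 0.04552/0.00833333 → 5, 0.00883/0.00416667 → 2; chars 52.

FG92gj52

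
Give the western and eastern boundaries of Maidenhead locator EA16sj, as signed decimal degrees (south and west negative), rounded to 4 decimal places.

-96.5000, -96.4167

Field E=4, A=0: +4·20° lon, +0·10° lat → SW at lon -100°, lat -90°.
Square 1, 6: +1·2° lon, +6·1° lat → SW at lon -98°, lat -84°.
Subsquare s=18, j=9: +18·0.0833333° lon, +9·0.0416667° lat → SW at lon -96.5°, lat -83.625°.
Cell spans 0.0833333° lon × 0.0416667° lat.
west -96.5000, east -96.4167.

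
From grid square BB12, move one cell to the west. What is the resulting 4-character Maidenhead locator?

Longitude square 1; −1 → 0.
The latitude characters are unchanged.

BB02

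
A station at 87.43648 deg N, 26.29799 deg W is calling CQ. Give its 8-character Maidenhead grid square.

Shift to the Maidenhead origin (180°W, 90°S): lon 153.70201, lat 177.43648.
Field (20°×10°, letters A–R): 153.70201/20 → 7 → H, 177.43648/10 → 17 → R; chars HR.
Square (2°×1°, digits 0–9): 13.70201/2 → 6, 7.43648/1 → 7; chars 67.
Subsquare (5′×2.5′, letters a–x): 1.70201/0.0833333 → 20 → u, 0.43648/0.0416667 → 10 → k; chars uk.
Extended square (30″×15″, digits 0–9): 0.03534/0.00833333 → 4, 0.01981/0.00416667 → 4; chars 44.

HR67uk44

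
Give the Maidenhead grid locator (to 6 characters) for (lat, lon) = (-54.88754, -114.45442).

DD25sc

Add 180° to longitude and 90° to latitude: 65.5456, 35.1125.
Field: lon ⌊65.5456/20⌋ = 3 → D; lat ⌊35.1125/10⌋ = 3 → D.
Square: lon ⌊5.5456/2⌋ = 2; lat ⌊5.1125/1⌋ = 5.
Subsquare: lon ⌊1.5456/0.0833333⌋ = 18 → s; lat ⌊0.1125/0.0416667⌋ = 2 → c.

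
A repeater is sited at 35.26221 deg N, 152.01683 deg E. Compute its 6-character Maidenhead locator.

QM65ag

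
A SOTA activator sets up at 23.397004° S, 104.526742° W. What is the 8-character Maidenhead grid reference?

DG76ro64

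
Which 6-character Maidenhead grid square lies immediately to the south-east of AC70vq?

AC70wp

Longitude subsquare v = 21; +1 → 22 = w.
Latitude subsquare q = 16; −1 → 15 = p.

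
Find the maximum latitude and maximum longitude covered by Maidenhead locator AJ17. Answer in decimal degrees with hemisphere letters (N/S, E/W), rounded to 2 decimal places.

8.00° N, 176.00° W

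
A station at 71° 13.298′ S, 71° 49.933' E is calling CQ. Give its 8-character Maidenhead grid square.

Add 180° to longitude and 90° to latitude: 251.83222, 18.77837.
Field (20°×10°, letters A–R): 251.83222/20 → 12 → M, 18.77837/10 → 1 → B; chars MB.
Square (2°×1°, digits 0–9): 11.83222/2 → 5, 8.77837/1 → 8; chars 58.
Subsquare (5′×2.5′, letters a–x): 1.83222/0.0833333 → 21 → v, 0.77837/0.0416667 → 18 → s; chars vs.
Extended square (30″×15″, digits 0–9): 0.08222/0.00833333 → 9, 0.02837/0.00416667 → 6; chars 96.

MB58vs96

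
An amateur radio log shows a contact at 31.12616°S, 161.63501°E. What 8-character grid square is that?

RF08tu69

Shift to the Maidenhead origin (180°W, 90°S): lon 341.63501, lat 58.87384.
Field: 341.63501/20 → 17 → R, 58.87384/10 → 5 → F; chars RF.
Square: 1.63501/2 → 0, 8.87384/1 → 8; chars 08.
Subsquare: 1.63501/0.0833333 → 19 → t, 0.87384/0.0416667 → 20 → u; chars tu.
Extended square: 0.05168/0.00833333 → 6, 0.04051/0.00416667 → 9; chars 69.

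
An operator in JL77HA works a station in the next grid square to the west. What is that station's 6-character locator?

Longitude subsquare h = 7; −1 → 6 = g.
The latitude characters are unchanged.

JL77ga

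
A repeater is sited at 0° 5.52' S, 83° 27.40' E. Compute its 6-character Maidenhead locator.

NI19rv

Offset from 180°W / 90°S: lon 263.4567°, lat 89.9080°.
Field (20°×10°, letters A–R): lon ⌊263.4567/20⌋ = 13 → N; lat ⌊89.9080/10⌋ = 8 → I.
Square (2°×1°, digits 0–9): lon ⌊3.4567/2⌋ = 1; lat ⌊9.9080/1⌋ = 9.
Subsquare (5′×2.5′, letters a–x): lon ⌊1.4567/0.0833333⌋ = 17 → r; lat ⌊0.9080/0.0416667⌋ = 21 → v.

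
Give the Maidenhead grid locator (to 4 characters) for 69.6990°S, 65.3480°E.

MC20

Shift to the Maidenhead origin (180°W, 90°S): lon 245.35, lat 20.30.
Field: lon ⌊245.35/20⌋ = 12 → M; lat ⌊20.30/10⌋ = 2 → C.
Square: lon ⌊5.35/2⌋ = 2; lat ⌊0.30/1⌋ = 0.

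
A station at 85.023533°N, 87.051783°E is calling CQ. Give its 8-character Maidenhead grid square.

NR35ma65

Shift to the Maidenhead origin (180°W, 90°S): lon 267.05178, lat 175.02353.
Field (20°×10°, letters A–R): 267.05178/20 → 13 → N, 175.02353/10 → 17 → R; chars NR.
Square (2°×1°, digits 0–9): 7.05178/2 → 3, 5.02353/1 → 5; chars 35.
Subsquare (5′×2.5′, letters a–x): 1.05178/0.0833333 → 12 → m, 0.02353/0.0416667 → 0 → a; chars ma.
Extended square (30″×15″, digits 0–9): 0.05178/0.00833333 → 6, 0.02353/0.00416667 → 5; chars 65.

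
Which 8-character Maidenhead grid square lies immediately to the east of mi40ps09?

Longitude extended square 0; +1 → 1.
The latitude characters are unchanged.

MI40ps19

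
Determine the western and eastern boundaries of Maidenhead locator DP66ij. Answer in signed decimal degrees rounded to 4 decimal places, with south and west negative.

-107.3333, -107.2500

Field D=3, P=15: +3·20° lon, +15·10° lat → SW at lon -120°, lat 60°.
Square 6, 6: +6·2° lon, +6·1° lat → SW at lon -108°, lat 66°.
Subsquare i=8, j=9: +8·0.0833333° lon, +9·0.0416667° lat → SW at lon -107.333°, lat 66.375°.
Cell spans 0.0833333° lon × 0.0416667° lat.
west -107.3333, east -107.2500.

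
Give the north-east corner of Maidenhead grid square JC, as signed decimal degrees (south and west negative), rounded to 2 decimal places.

Field J=9, C=2: +9·20° lon, +2·10° lat → SW at lon 0°, lat -70°.
Cell spans 20° lon × 10° lat. NE corner is SW corner plus one full cell.
latitude -60.00, longitude 20.00.

-60.00, 20.00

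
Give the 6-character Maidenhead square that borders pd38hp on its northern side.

Latitude subsquare p = 15; +1 → 16 = q.
The longitude characters are unchanged.

PD38hq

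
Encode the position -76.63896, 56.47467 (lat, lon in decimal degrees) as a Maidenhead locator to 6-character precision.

Shift to the Maidenhead origin (180°W, 90°S): lon 236.4747, lat 13.3610.
Field: lon ⌊236.4747/20⌋ = 11 → L; lat ⌊13.3610/10⌋ = 1 → B.
Square: lon ⌊16.4747/2⌋ = 8; lat ⌊3.3610/1⌋ = 3.
Subsquare: lon ⌊0.4747/0.0833333⌋ = 5 → f; lat ⌊0.3610/0.0416667⌋ = 8 → i.

LB83fi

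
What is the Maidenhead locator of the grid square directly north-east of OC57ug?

Longitude subsquare u = 20; +1 → 21 = v.
Latitude subsquare g = 6; +1 → 7 = h.

OC57vh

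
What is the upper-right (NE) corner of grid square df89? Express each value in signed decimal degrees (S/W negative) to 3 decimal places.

Field D=3, F=5: +3·20° lon, +5·10° lat → SW at lon -120°, lat -40°.
Square 8, 9: +8·2° lon, +9·1° lat → SW at lon -104°, lat -31°.
Cell spans 2° lon × 1° lat. NE corner is SW corner plus one full cell.
latitude -30.000, longitude -102.000.

-30.000, -102.000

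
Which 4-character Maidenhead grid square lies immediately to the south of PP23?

PP22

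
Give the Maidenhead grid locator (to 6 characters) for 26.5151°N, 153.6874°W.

BL36dm

Add 180° to longitude and 90° to latitude: 26.3126, 116.5151.
Field: lon ⌊26.3126/20⌋ = 1 → B; lat ⌊116.5151/10⌋ = 11 → L.
Square: lon ⌊6.3126/2⌋ = 3; lat ⌊6.5151/1⌋ = 6.
Subsquare: lon ⌊0.3126/0.0833333⌋ = 3 → d; lat ⌊0.5151/0.0416667⌋ = 12 → m.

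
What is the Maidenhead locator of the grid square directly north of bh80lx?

Latitude subsquare x = 23; +1 → 24, wraps to 0 = a, carry into square.
Latitude square 0; +1 → 1.
The longitude characters are unchanged.

BH81la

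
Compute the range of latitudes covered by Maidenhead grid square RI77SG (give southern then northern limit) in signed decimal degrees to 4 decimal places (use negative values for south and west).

Field R=17, I=8: +17·20° lon, +8·10° lat → SW at lon 160°, lat -10°.
Square 7, 7: +7·2° lon, +7·1° lat → SW at lon 174°, lat -3°.
Subsquare s=18, g=6: +18·0.0833333° lon, +6·0.0416667° lat → SW at lon 175.5°, lat -2.75°.
Cell spans 0.0833333° lon × 0.0416667° lat.
south -2.7500, north -2.7083.

-2.7500, -2.7083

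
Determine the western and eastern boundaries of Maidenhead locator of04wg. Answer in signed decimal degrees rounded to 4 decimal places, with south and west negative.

101.8333, 101.9167

Field O=14, F=5: +14·20° lon, +5·10° lat → SW at lon 100°, lat -40°.
Square 0, 4: +0·2° lon, +4·1° lat → SW at lon 100°, lat -36°.
Subsquare w=22, g=6: +22·0.0833333° lon, +6·0.0416667° lat → SW at lon 101.833°, lat -35.75°.
Cell spans 0.0833333° lon × 0.0416667° lat.
west 101.8333, east 101.9167.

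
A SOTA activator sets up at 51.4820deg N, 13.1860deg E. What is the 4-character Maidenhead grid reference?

JO61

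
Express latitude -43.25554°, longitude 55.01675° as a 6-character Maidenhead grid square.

Shift to the Maidenhead origin (180°W, 90°S): lon 235.0168, lat 46.7445.
Field: lon ⌊235.0168/20⌋ = 11 → L; lat ⌊46.7445/10⌋ = 4 → E.
Square: lon ⌊15.0168/2⌋ = 7; lat ⌊6.7445/1⌋ = 6.
Subsquare: lon ⌊1.0168/0.0833333⌋ = 12 → m; lat ⌊0.7445/0.0416667⌋ = 17 → r.

LE76mr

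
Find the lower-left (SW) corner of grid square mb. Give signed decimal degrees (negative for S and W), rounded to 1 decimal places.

Field M=12, B=1: +12·20° lon, +1·10° lat → SW at lon 60°, lat -80°.
latitude -80.0, longitude 60.0.

-80.0, 60.0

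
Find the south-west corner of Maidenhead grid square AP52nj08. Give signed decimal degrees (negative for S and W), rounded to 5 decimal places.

62.40833, -168.91667

Field A=0, P=15: +0·20° lon, +15·10° lat → SW at lon -180°, lat 60°.
Square 5, 2: +5·2° lon, +2·1° lat → SW at lon -170°, lat 62°.
Subsquare n=13, j=9: +13·0.0833333° lon, +9·0.0416667° lat → SW at lon -168.917°, lat 62.375°.
Extended square 0, 8: +0·0.00833333° lon, +8·0.00416667° lat → SW at lon -168.917°, lat 62.4083°.
latitude 62.40833, longitude -168.91667.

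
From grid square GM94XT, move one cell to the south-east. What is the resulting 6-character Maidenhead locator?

Longitude subsquare x = 23; +1 → 24, wraps to 0 = a, carry into square.
Longitude square 9; +1 → 10, wraps to 0, carry into field.
Longitude field G = 6; +1 → 7 = H.
Latitude subsquare t = 19; −1 → 18 = s.

HM04as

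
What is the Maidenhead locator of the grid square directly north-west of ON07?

Longitude square 0; −1 → -1, wraps to 9, carry into field.
Longitude field O = 14; −1 → 13 = N.
Latitude square 7; +1 → 8.

NN98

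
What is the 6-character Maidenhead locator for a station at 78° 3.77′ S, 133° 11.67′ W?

CB31jw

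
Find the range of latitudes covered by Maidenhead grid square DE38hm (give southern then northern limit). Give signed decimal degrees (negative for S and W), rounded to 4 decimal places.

-41.5000, -41.4583

Field D=3, E=4: +3·20° lon, +4·10° lat → SW at lon -120°, lat -50°.
Square 3, 8: +3·2° lon, +8·1° lat → SW at lon -114°, lat -42°.
Subsquare h=7, m=12: +7·0.0833333° lon, +12·0.0416667° lat → SW at lon -113.417°, lat -41.5°.
Cell spans 0.0833333° lon × 0.0416667° lat.
south -41.5000, north -41.4583.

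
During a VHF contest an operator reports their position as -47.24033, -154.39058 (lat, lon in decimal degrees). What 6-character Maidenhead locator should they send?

BE22ts

Add 180° to longitude and 90° to latitude: 25.6094, 42.7597.
Field: 25.6094/20 → 1 → B, 42.7597/10 → 4 → E; chars BE.
Square: 5.6094/2 → 2, 2.7597/1 → 2; chars 22.
Subsquare: 1.6094/0.0833333 → 19 → t, 0.7597/0.0416667 → 18 → s; chars ts.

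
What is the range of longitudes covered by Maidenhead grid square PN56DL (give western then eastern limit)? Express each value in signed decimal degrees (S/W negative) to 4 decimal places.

130.2500, 130.3333

Field P=15, N=13: +15·20° lon, +13·10° lat → SW at lon 120°, lat 40°.
Square 5, 6: +5·2° lon, +6·1° lat → SW at lon 130°, lat 46°.
Subsquare d=3, l=11: +3·0.0833333° lon, +11·0.0416667° lat → SW at lon 130.25°, lat 46.4583°.
Cell spans 0.0833333° lon × 0.0416667° lat.
west 130.2500, east 130.3333.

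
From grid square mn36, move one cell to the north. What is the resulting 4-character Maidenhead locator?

MN37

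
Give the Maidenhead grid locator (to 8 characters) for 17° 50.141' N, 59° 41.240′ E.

Add 180° to longitude and 90° to latitude: 239.68733, 107.83568.
Field: lon ⌊239.68733/20⌋ = 11 → L; lat ⌊107.83568/10⌋ = 10 → K.
Square: lon ⌊19.68733/2⌋ = 9; lat ⌊7.83568/1⌋ = 7.
Subsquare: lon ⌊1.68733/0.0833333⌋ = 20 → u; lat ⌊0.83568/0.0416667⌋ = 20 → u.
Extended square: lon ⌊0.02067/0.00833333⌋ = 2; lat ⌊0.00235/0.00416667⌋ = 0.

LK97uu20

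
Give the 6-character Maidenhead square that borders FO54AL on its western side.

Longitude subsquare a = 0; −1 → -1, wraps to 23 = x, carry into square.
Longitude square 5; −1 → 4.
The latitude characters are unchanged.

FO44xl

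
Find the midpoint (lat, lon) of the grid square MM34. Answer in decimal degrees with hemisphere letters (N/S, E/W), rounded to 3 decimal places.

34.500° N, 67.000° E

Field M=12, M=12: +12·20° lon, +12·10° lat → SW at lon 60°, lat 30°.
Square 3, 4: +3·2° lon, +4·1° lat → SW at lon 66°, lat 34°.
Cell spans 2° lon × 1° lat. Centre is SW corner plus half of each.
latitude 34.500° N, longitude 67.000° E.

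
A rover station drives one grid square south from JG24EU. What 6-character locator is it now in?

JG24et

Latitude subsquare u = 20; −1 → 19 = t.
The longitude characters are unchanged.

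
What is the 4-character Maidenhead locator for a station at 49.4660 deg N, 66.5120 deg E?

Add 180° to longitude and 90° to latitude: 246.51, 139.47.
Field: lon ⌊246.51/20⌋ = 12 → M; lat ⌊139.47/10⌋ = 13 → N.
Square: lon ⌊6.51/2⌋ = 3; lat ⌊9.47/1⌋ = 9.

MN39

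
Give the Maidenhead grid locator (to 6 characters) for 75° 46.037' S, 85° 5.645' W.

EB74kf

Add 180° to longitude and 90° to latitude: 94.9059, 14.2327.
Field: lon ⌊94.9059/20⌋ = 4 → E; lat ⌊14.2327/10⌋ = 1 → B.
Square: lon ⌊14.9059/2⌋ = 7; lat ⌊4.2327/1⌋ = 4.
Subsquare: lon ⌊0.9059/0.0833333⌋ = 10 → k; lat ⌊0.2327/0.0416667⌋ = 5 → f.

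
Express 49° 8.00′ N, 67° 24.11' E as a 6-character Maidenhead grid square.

Shift to the Maidenhead origin (180°W, 90°S): lon 247.4018, lat 139.1333.
Field: lon ⌊247.4018/20⌋ = 12 → M; lat ⌊139.1333/10⌋ = 13 → N.
Square: lon ⌊7.4018/2⌋ = 3; lat ⌊9.1333/1⌋ = 9.
Subsquare: lon ⌊1.4018/0.0833333⌋ = 16 → q; lat ⌊0.1333/0.0416667⌋ = 3 → d.

MN39qd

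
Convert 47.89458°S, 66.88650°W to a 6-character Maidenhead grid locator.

FE62nc

Offset from 180°W / 90°S: lon 113.1135°, lat 42.1054°.
Field: 113.1135/20 → 5 → F, 42.1054/10 → 4 → E; chars FE.
Square: 13.1135/2 → 6, 2.1054/1 → 2; chars 62.
Subsquare: 1.1135/0.0833333 → 13 → n, 0.1054/0.0416667 → 2 → c; chars nc.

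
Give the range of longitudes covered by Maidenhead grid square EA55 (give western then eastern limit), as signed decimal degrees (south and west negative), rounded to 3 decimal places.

-90.000, -88.000

Field E=4, A=0: +4·20° lon, +0·10° lat → SW at lon -100°, lat -90°.
Square 5, 5: +5·2° lon, +5·1° lat → SW at lon -90°, lat -85°.
Cell spans 2° lon × 1° lat.
west -90.000, east -88.000.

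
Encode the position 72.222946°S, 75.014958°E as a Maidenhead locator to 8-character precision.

Shift to the Maidenhead origin (180°W, 90°S): lon 255.01496, lat 17.77705.
Field: 255.01496/20 → 12 → M, 17.77705/10 → 1 → B; chars MB.
Square: 15.01496/2 → 7, 7.77705/1 → 7; chars 77.
Subsquare: 1.01496/0.0833333 → 12 → m, 0.77705/0.0416667 → 18 → s; chars ms.
Extended square: 0.01496/0.00833333 → 1, 0.02705/0.00416667 → 6; chars 16.

MB77ms16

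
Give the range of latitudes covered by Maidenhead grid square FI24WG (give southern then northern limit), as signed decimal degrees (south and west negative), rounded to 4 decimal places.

Field F=5, I=8: +5·20° lon, +8·10° lat → SW at lon -80°, lat -10°.
Square 2, 4: +2·2° lon, +4·1° lat → SW at lon -76°, lat -6°.
Subsquare w=22, g=6: +22·0.0833333° lon, +6·0.0416667° lat → SW at lon -74.1667°, lat -5.75°.
Cell spans 0.0833333° lon × 0.0416667° lat.
south -5.7500, north -5.7083.

-5.7500, -5.7083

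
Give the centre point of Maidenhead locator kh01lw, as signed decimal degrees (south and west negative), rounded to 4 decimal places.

-18.0625, 20.9583

Field K=10, H=7: +10·20° lon, +7·10° lat → SW at lon 20°, lat -20°.
Square 0, 1: +0·2° lon, +1·1° lat → SW at lon 20°, lat -19°.
Subsquare l=11, w=22: +11·0.0833333° lon, +22·0.0416667° lat → SW at lon 20.9167°, lat -18.0833°.
Cell spans 0.0833333° lon × 0.0416667° lat. Centre is SW corner plus half of each.
latitude -18.0625, longitude 20.9583.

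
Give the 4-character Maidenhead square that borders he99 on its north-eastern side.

Longitude square 9; +1 → 10, wraps to 0, carry into field.
Longitude field H = 7; +1 → 8 = I.
Latitude square 9; +1 → 10, wraps to 0, carry into field.
Latitude field E = 4; +1 → 5 = F.

IF00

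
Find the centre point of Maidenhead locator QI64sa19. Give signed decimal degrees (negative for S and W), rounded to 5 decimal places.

Field Q=16, I=8: +16·20° lon, +8·10° lat → SW at lon 140°, lat -10°.
Square 6, 4: +6·2° lon, +4·1° lat → SW at lon 152°, lat -6°.
Subsquare s=18, a=0: +18·0.0833333° lon, +0·0.0416667° lat → SW at lon 153.5°, lat -6°.
Extended square 1, 9: +1·0.00833333° lon, +9·0.00416667° lat → SW at lon 153.508°, lat -5.9625°.
Cell spans 0.00833333° lon × 0.00416667° lat. Centre is SW corner plus half of each.
latitude -5.96042, longitude 153.51250.

-5.96042, 153.51250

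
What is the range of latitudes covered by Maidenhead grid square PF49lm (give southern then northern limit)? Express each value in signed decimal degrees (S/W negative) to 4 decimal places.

Field P=15, F=5: +15·20° lon, +5·10° lat → SW at lon 120°, lat -40°.
Square 4, 9: +4·2° lon, +9·1° lat → SW at lon 128°, lat -31°.
Subsquare l=11, m=12: +11·0.0833333° lon, +12·0.0416667° lat → SW at lon 128.917°, lat -30.5°.
Cell spans 0.0833333° lon × 0.0416667° lat.
south -30.5000, north -30.4583.

-30.5000, -30.4583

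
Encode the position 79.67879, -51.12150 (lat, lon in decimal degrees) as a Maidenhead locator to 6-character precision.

Add 180° to longitude and 90° to latitude: 128.8785, 169.6788.
Field: 128.8785/20 → 6 → G, 169.6788/10 → 16 → Q; chars GQ.
Square: 8.8785/2 → 4, 9.6788/1 → 9; chars 49.
Subsquare: 0.8785/0.0833333 → 10 → k, 0.6788/0.0416667 → 16 → q; chars kq.

GQ49kq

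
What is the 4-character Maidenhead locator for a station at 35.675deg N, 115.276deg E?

Add 180° to longitude and 90° to latitude: 295.28, 125.67.
Field (20°×10°, letters A–R): lon ⌊295.28/20⌋ = 14 → O; lat ⌊125.67/10⌋ = 12 → M.
Square (2°×1°, digits 0–9): lon ⌊15.28/2⌋ = 7; lat ⌊5.67/1⌋ = 5.

OM75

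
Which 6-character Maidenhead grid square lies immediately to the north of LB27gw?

LB27gx

Latitude subsquare w = 22; +1 → 23 = x.
The longitude characters are unchanged.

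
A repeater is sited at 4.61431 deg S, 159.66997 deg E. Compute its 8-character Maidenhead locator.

QI95uj02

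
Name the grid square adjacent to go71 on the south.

GO70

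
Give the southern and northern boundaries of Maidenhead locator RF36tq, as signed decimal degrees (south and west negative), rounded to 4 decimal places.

-33.3333, -33.2917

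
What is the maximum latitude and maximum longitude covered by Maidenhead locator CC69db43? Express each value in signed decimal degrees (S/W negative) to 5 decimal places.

Field C=2, C=2: +2·20° lon, +2·10° lat → SW at lon -140°, lat -70°.
Square 6, 9: +6·2° lon, +9·1° lat → SW at lon -128°, lat -61°.
Subsquare d=3, b=1: +3·0.0833333° lon, +1·0.0416667° lat → SW at lon -127.75°, lat -60.9583°.
Extended square 4, 3: +4·0.00833333° lon, +3·0.00416667° lat → SW at lon -127.717°, lat -60.9458°.
Cell spans 0.00833333° lon × 0.00416667° lat. NE corner is SW corner plus one full cell.
latitude -60.94167, longitude -127.70833.

-60.94167, -127.70833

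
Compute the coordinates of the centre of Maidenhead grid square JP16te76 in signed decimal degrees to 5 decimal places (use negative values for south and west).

66.19375, 3.64583

Field J=9, P=15: +9·20° lon, +15·10° lat → SW at lon 0°, lat 60°.
Square 1, 6: +1·2° lon, +6·1° lat → SW at lon 2°, lat 66°.
Subsquare t=19, e=4: +19·0.0833333° lon, +4·0.0416667° lat → SW at lon 3.58333°, lat 66.1667°.
Extended square 7, 6: +7·0.00833333° lon, +6·0.00416667° lat → SW at lon 3.64167°, lat 66.1917°.
Cell spans 0.00833333° lon × 0.00416667° lat. Centre is SW corner plus half of each.
latitude 66.19375, longitude 3.64583.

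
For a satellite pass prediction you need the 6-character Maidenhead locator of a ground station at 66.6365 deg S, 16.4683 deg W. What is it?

Shift to the Maidenhead origin (180°W, 90°S): lon 163.5317, lat 23.3635.
Field: lon ⌊163.5317/20⌋ = 8 → I; lat ⌊23.3635/10⌋ = 2 → C.
Square: lon ⌊3.5317/2⌋ = 1; lat ⌊3.3635/1⌋ = 3.
Subsquare: lon ⌊1.5317/0.0833333⌋ = 18 → s; lat ⌊0.3635/0.0416667⌋ = 8 → i.

IC13si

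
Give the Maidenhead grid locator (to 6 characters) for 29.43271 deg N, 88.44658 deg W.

EL59sk

Shift to the Maidenhead origin (180°W, 90°S): lon 91.5534, lat 119.4327.
Field (20°×10°, letters A–R): 91.5534/20 → 4 → E, 119.4327/10 → 11 → L; chars EL.
Square (2°×1°, digits 0–9): 11.5534/2 → 5, 9.4327/1 → 9; chars 59.
Subsquare (5′×2.5′, letters a–x): 1.5534/0.0833333 → 18 → s, 0.4327/0.0416667 → 10 → k; chars sk.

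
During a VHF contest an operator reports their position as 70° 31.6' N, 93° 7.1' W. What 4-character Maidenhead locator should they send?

EQ30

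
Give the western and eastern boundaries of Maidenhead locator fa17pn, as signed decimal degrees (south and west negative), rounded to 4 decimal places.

-76.7500, -76.6667

Field F=5, A=0: +5·20° lon, +0·10° lat → SW at lon -80°, lat -90°.
Square 1, 7: +1·2° lon, +7·1° lat → SW at lon -78°, lat -83°.
Subsquare p=15, n=13: +15·0.0833333° lon, +13·0.0416667° lat → SW at lon -76.75°, lat -82.4583°.
Cell spans 0.0833333° lon × 0.0416667° lat.
west -76.7500, east -76.6667.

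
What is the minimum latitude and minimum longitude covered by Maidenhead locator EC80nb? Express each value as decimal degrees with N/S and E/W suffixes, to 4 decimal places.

Field E=4, C=2: +4·20° lon, +2·10° lat → SW at lon -100°, lat -70°.
Square 8, 0: +8·2° lon, +0·1° lat → SW at lon -84°, lat -70°.
Subsquare n=13, b=1: +13·0.0833333° lon, +1·0.0416667° lat → SW at lon -82.9167°, lat -69.9583°.
latitude 69.9583° S, longitude 82.9167° W.

69.9583° S, 82.9167° W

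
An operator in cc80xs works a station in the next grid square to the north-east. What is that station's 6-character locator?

Longitude subsquare x = 23; +1 → 24, wraps to 0 = a, carry into square.
Longitude square 8; +1 → 9.
Latitude subsquare s = 18; +1 → 19 = t.

CC90at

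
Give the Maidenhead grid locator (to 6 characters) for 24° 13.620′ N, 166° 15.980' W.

AL64uf

Add 180° to longitude and 90° to latitude: 13.7337, 114.2270.
Field (20°×10°, letters A–R): lon ⌊13.7337/20⌋ = 0 → A; lat ⌊114.2270/10⌋ = 11 → L.
Square (2°×1°, digits 0–9): lon ⌊13.7337/2⌋ = 6; lat ⌊4.2270/1⌋ = 4.
Subsquare (5′×2.5′, letters a–x): lon ⌊1.7337/0.0833333⌋ = 20 → u; lat ⌊0.2270/0.0416667⌋ = 5 → f.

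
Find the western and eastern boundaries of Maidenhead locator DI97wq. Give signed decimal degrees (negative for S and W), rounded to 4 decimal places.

Field D=3, I=8: +3·20° lon, +8·10° lat → SW at lon -120°, lat -10°.
Square 9, 7: +9·2° lon, +7·1° lat → SW at lon -102°, lat -3°.
Subsquare w=22, q=16: +22·0.0833333° lon, +16·0.0416667° lat → SW at lon -100.167°, lat -2.33333°.
Cell spans 0.0833333° lon × 0.0416667° lat.
west -100.1667, east -100.0833.

-100.1667, -100.0833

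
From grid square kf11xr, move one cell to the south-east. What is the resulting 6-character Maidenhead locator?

KF21aq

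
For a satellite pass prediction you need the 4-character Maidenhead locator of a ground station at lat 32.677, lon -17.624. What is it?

Shift to the Maidenhead origin (180°W, 90°S): lon 162.38, lat 122.68.
Field: 162.38/20 → 8 → I, 122.68/10 → 12 → M; chars IM.
Square: 2.38/2 → 1, 2.68/1 → 2; chars 12.

IM12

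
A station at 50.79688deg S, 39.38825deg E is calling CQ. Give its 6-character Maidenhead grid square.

KD99qe

Offset from 180°W / 90°S: lon 219.3882°, lat 39.2031°.
Field: lon ⌊219.3882/20⌋ = 10 → K; lat ⌊39.2031/10⌋ = 3 → D.
Square: lon ⌊19.3882/2⌋ = 9; lat ⌊9.2031/1⌋ = 9.
Subsquare: lon ⌊1.3882/0.0833333⌋ = 16 → q; lat ⌊0.2031/0.0416667⌋ = 4 → e.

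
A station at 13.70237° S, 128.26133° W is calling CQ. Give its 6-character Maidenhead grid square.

CH56uh

Offset from 180°W / 90°S: lon 51.7387°, lat 76.2976°.
Field (20°×10°, letters A–R): 51.7387/20 → 2 → C, 76.2976/10 → 7 → H; chars CH.
Square (2°×1°, digits 0–9): 11.7387/2 → 5, 6.2976/1 → 6; chars 56.
Subsquare (5′×2.5′, letters a–x): 1.7387/0.0833333 → 20 → u, 0.2976/0.0416667 → 7 → h; chars uh.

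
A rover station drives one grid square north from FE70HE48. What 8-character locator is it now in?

FE70he49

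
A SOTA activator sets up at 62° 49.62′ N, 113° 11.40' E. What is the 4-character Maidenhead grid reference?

Shift to the Maidenhead origin (180°W, 90°S): lon 293.19, lat 152.83.
Field (20°×10°, letters A–R): 293.19/20 → 14 → O, 152.83/10 → 15 → P; chars OP.
Square (2°×1°, digits 0–9): 13.19/2 → 6, 2.83/1 → 2; chars 62.

OP62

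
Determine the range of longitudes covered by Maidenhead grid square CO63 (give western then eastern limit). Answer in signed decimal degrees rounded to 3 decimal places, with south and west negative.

-128.000, -126.000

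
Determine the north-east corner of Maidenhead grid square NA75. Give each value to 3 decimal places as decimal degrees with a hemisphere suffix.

84.000° S, 96.000° E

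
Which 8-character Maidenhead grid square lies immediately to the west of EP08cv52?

EP08cv42

Longitude extended square 5; −1 → 4.
The latitude characters are unchanged.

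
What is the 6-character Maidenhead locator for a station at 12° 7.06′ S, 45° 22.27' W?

GH77hv

Shift to the Maidenhead origin (180°W, 90°S): lon 134.6288, lat 77.8823.
Field (20°×10°, letters A–R): 134.6288/20 → 6 → G, 77.8823/10 → 7 → H; chars GH.
Square (2°×1°, digits 0–9): 14.6288/2 → 7, 7.8823/1 → 7; chars 77.
Subsquare (5′×2.5′, letters a–x): 0.6288/0.0833333 → 7 → h, 0.8823/0.0416667 → 21 → v; chars hv.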